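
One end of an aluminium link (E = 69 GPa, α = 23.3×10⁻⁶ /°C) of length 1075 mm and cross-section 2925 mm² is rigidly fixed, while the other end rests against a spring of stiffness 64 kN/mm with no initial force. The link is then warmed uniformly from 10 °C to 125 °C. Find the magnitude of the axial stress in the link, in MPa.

The unrestrained thermal change is αΔT L = 23.3×10⁻⁶ × 115 × 1075 = 2.88 mm.
With a force P in the spring, the elastic change of the link is PL/(AE) and that of the spring is P/k; compatibility requires their sum to equal δ_free.
So P = δ_free / [L/(AE) + 1/k] = 2.88 / [ 1075/(2925×69×10³) + 1/(64×10³) ].
P = 2.88 / 2.095×10⁻⁵ = 137500 N.
σ = P/A = 137500/2925 = 47 MPa.

σ ≈ 47 MPa (compressive)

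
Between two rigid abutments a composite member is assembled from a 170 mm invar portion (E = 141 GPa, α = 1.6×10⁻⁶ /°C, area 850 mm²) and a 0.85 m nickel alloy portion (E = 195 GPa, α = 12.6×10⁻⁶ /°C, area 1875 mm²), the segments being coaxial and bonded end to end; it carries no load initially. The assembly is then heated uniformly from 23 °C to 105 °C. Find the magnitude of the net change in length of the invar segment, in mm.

|ΔL| ≈ 0.319 mm

With the walls removed the bar would change length by δ_free = Σ αᵢΔT Lᵢ = 1.6×10⁻⁶×82×170 + 12.6×10⁻⁶×82×850 = 0.9005 mm.
The rigid supports impose zero overall length change; the single axial force P common to all segments must satisfy P Σ Lᵢ/(AᵢEᵢ) = δ_free.
Σ Lᵢ/(AᵢEᵢ) = 170/(850×141×10³) + 850/(1875×195×10³) = 3.743×10⁻⁶ mm/N.
So P = 0.9005 / 3.743×10⁻⁶ = 240.6 kN, compressive.
For the invar segment, free thermal change = 1.6×10⁻⁶×82×170 = 0.0223 mm and elastic change from P = 240600×170/(850×141×10³) = 0.3412 mm; these oppose, so the net change is 0.319 mm (segment shortens).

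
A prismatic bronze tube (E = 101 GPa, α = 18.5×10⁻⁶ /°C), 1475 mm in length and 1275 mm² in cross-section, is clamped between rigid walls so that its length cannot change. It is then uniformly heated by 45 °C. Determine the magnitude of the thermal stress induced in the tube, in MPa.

With length fixed, the mechanical strain must cancel the thermal strain αΔT = 18.5×10⁻⁶ × 45 = 832.5×10⁻⁶.
Hence σ = E·αΔT = 101×10³ × 832.5×10⁻⁶ = 84.08 MPa, compressive.

σ ≈ 84.1 MPa (compressive)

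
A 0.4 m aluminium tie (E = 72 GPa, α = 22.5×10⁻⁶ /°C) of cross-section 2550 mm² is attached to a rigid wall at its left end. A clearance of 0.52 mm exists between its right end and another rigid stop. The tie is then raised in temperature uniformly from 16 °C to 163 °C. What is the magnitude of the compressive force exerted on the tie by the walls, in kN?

P ≈ 369 kN

Free thermal elongation = αΔT L = 22.5×10⁻⁶ × 147 × 400 = 1.323 mm.
This exceeds the 0.52 mm gap, so the wall pushes back. The portion of expansion that must be recovered elastically is δ_free − gap = 1.323 − 0.52 = 0.803 mm.
So σ = E(δ_free − g)/L = 72×10³ × 0.803/400 = 144.5 MPa.
P = σA = 144.5 × 2550 = 368.6 kN.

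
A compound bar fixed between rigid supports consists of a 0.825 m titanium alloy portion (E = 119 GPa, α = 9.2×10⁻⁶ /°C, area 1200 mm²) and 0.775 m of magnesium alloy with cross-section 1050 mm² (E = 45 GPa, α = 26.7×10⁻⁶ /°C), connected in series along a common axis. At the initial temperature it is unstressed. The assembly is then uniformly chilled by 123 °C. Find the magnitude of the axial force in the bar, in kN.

P ≈ 157 kN (tensile)

Free thermal contraction of the whole bar: Σ αᵢΔT Lᵢ = 9.2×10⁻⁶×123×825 + 26.7×10⁻⁶×123×775 = 3.479 mm.
The walls prevent any net length change, so an axial force P (same in every segment) develops. Compatibility: P · Σ Lᵢ/(AᵢEᵢ) = δ_free.
Σ Lᵢ/(AᵢEᵢ) = 825/(1200×119×10³) + 775/(1050×45×10³) = 2.218×10⁻⁵ mm/N.
Hence P = δ_free / Σ(L/AE) = 3.479/2.218×10⁻⁵ = 156.8 kN (tensile).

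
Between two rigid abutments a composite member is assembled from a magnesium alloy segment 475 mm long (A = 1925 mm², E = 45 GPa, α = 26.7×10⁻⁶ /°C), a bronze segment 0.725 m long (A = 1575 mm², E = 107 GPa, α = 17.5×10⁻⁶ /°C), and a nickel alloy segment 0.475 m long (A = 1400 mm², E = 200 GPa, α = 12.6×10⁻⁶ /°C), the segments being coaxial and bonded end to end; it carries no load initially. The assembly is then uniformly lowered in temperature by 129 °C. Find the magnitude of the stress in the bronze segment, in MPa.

With the walls removed the bar would change length by δ_free = Σ αᵢΔT Lᵢ = 26.7×10⁻⁶×129×475 + 17.5×10⁻⁶×129×725 + 12.6×10⁻⁶×129×475 = 4.045 mm.
The rigid supports impose zero overall length change; the single axial force P common to all segments must satisfy P Σ Lᵢ/(AᵢEᵢ) = δ_free.
Σ Lᵢ/(AᵢEᵢ) = 475/(1925×45×10³) + 725/(1575×107×10³) + 475/(1400×200×10³) = 1.148×10⁻⁵ mm/N.
Hence P = δ_free / Σ(L/AE) = 4.045/1.148×10⁻⁵ = 352.3 kN (tensile).
σ_{bronze} = P / A = 352300 / 1575 = 223.7 MPa.

σ ≈ 224 MPa (tensile)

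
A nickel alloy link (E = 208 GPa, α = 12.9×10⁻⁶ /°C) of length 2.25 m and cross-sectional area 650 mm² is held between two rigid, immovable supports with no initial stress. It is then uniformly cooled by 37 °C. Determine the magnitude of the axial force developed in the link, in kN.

Full restraint means ε = 0, so the stress is σ = EαΔT = 208×10³ × 12.9×10⁻⁶ × 37 = 99.28 MPa.
Axial force P = σA = 99.28 × 650 = 64530 N = 64.53 kN, tensile.

P ≈ 64.5 kN (tensile)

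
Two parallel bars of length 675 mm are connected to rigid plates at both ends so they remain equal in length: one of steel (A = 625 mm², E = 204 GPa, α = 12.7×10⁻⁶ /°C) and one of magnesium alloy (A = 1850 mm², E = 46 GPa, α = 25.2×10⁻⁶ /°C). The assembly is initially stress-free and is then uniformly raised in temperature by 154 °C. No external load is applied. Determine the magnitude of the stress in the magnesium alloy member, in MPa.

σ ≈ 53.1 MPa (compressive)

Both members must finish at the same length. With the larger α, the magnesium alloy tends to over-expand; the plates restrain it, putting the magnesium alloy in compression and the steel in tension. With no external load the two internal forces are equal and opposite, magnitude P.
Compatibility of the two members (thermal + elastic change equal): (α₁ − α₂)ΔT = P·[1/(A₁E₁) + 1/(A₂E₂)].
|α₁ − α₂|·ΔT = 12.5×10⁻⁶ × 154 = 0.001925.
1/(A₁E₁) + 1/(A₂E₂) = 1/(625×204×10³) + 1/(1850×46×10³) = 1.959×10⁻⁸ N⁻¹.
So P = 0.001925 / 1.959×10⁻⁸ = 98.24 kN.
σ_{magnesium alloy} = P/A₂ = 98240/1850 = 53.11 MPa, compressive.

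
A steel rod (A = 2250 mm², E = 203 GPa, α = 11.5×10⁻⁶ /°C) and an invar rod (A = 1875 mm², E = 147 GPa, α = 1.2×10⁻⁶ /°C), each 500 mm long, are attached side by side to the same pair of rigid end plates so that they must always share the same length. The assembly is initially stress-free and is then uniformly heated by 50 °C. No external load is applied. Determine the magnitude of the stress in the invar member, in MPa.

Both members must finish at the same length. With the larger α, the steel tends to over-expand; the plates restrain it, putting the steel in compression and the invar in tension. With no external load the two internal forces are equal and opposite, magnitude P.
Compatibility of the two members (thermal + elastic change equal): (α₁ − α₂)ΔT = P·[1/(A₁E₁) + 1/(A₂E₂)].
|α₁ − α₂|·ΔT = 10.3×10⁻⁶ × 50 = 0.000515.
1/(A₁E₁) + 1/(A₂E₂) = 1/(2250×203×10³) + 1/(1875×147×10³) = 5.817×10⁻⁹ N⁻¹.
P = 0.000515 / 5.817×10⁻⁹ = 88530 N = 88.53 kN.
σ_{invar} = P/A₂ = 88530/1875 = 47.21 MPa, tensile.

σ ≈ 47.2 MPa (tensile)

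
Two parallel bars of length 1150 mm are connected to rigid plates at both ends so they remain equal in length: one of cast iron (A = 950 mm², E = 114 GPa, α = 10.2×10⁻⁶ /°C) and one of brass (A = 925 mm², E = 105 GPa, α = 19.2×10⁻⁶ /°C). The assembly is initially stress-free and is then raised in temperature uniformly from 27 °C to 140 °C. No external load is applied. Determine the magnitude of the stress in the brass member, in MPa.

σ ≈ 56.3 MPa (compressive)

Both members must finish at the same length. With the larger α, the brass tends to over-expand; the plates restrain it, putting the brass in compression and the cast iron in tension. With no external load the two internal forces are equal and opposite, magnitude P.
Setting the final lengths equal and cancelling L: (α₁ − α₂)ΔT = P/(A₁E₁) + P/(A₂E₂).
|α₁ − α₂|·ΔT = 9×10⁻⁶ × 113 = 0.001017.
1/(A₁E₁) + 1/(A₂E₂) = 1/(950×114×10³) + 1/(925×105×10³) = 1.953×10⁻⁸ N⁻¹.
So P = 0.001017 / 1.953×10⁻⁸ = 52.07 kN.
σ_{brass} = P/A₂ = 52070/925 = 56.3 MPa, compressive.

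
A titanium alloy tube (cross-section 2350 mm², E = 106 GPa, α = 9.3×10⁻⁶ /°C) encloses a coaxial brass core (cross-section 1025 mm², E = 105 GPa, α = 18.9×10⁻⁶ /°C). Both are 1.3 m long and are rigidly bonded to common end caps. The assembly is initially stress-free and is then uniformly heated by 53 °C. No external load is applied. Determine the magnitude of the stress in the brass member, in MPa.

Equilibrium of a rigid end plate with no external load gives equal and opposite internal forces ±P in the two members. Since α_{brass} > α_{titanium alloy}, heating drives the brass into compression and the titanium alloy into tension.
Setting the final lengths equal and cancelling L: (α₁ − α₂)ΔT = P/(A₁E₁) + P/(A₂E₂).
|α₁ − α₂|·ΔT = 9.6×10⁻⁶ × 53 = 0.0005088.
1/(A₁E₁) + 1/(A₂E₂) = 1/(2350×106×10³) + 1/(1025×105×10³) = 1.331×10⁻⁸ N⁻¹.
So P = 0.0005088 / 1.331×10⁻⁸ = 38.24 kN.
σ_{brass} = P/A₂ = 38240/1025 = 37.31 MPa, compressive.

σ ≈ 37.3 MPa (compressive)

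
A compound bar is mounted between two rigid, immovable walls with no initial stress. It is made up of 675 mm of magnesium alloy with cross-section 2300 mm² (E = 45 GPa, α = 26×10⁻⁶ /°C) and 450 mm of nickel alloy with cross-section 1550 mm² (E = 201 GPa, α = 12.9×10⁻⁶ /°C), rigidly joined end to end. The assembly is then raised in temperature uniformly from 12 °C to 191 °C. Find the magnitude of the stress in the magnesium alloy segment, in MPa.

σ ≈ 228 MPa (compressive)

If the supports were absent, the total length change would be Σ αᵢΔT Lᵢ = 26×10⁻⁶×179×675 + 12.9×10⁻⁶×179×450 = 4.181 mm.
The walls prevent any net length change, so an axial force P (same in every segment) develops. Compatibility: P · Σ Lᵢ/(AᵢEᵢ) = δ_free.
Σ Lᵢ/(AᵢEᵢ) = 675/(2300×45×10³) + 450/(1550×201×10³) = 7.966×10⁻⁶ mm/N.
P = 4.181 / 7.966×10⁻⁶ = 524800 N = 524.8 kN, compressive.
σ_{magnesium alloy} = P / A = 524800 / 2300 = 228.2 MPa.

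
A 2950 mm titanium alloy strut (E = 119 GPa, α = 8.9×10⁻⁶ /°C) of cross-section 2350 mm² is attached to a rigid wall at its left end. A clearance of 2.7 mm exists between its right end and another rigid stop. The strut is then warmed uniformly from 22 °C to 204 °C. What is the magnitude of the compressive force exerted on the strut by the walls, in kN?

Free thermal elongation = αΔT L = 8.9×10⁻⁶ × 182 × 2950 = 4.778 mm.
The gap closes (δ_free > 2.7 mm) and the wall then resists a further 4.778 − 2.7 = 2.078 mm of expansion.
So σ = E(δ_free − g)/L = 119×10³ × 2.078/2950 = 83.84 MPa.
P = σA = 83.84 × 2350 = 197 kN.

P ≈ 197 kN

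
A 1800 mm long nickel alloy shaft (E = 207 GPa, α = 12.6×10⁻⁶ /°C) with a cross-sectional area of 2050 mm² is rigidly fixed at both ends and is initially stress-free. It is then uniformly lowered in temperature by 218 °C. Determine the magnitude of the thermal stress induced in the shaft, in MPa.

σ ≈ 569 MPa (tensile)

The supports are rigid, so the total axial strain is zero. The restrained thermal strain is ε = αΔT = 12.6×10⁻⁶ × 218 = 2746.8×10⁻⁶.
Hence σ = E·αΔT = 207×10³ × 2746.8×10⁻⁶ = 568.6 MPa, tensile.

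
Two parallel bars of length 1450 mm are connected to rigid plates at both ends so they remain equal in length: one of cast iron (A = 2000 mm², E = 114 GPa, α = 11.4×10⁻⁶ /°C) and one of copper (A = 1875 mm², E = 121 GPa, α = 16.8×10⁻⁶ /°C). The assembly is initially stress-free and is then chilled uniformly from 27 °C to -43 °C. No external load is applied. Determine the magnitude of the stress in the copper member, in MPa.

σ ≈ 22.9 MPa (tensile)

Both members must finish at the same length. With the larger α, the copper tends to over-contract; the plates restrain it, putting the copper in tension and the cast iron in compression. With no external load the two internal forces are equal and opposite, magnitude P.
Compatibility of the two members (thermal + elastic change equal): (α₁ − α₂)ΔT = P·[1/(A₁E₁) + 1/(A₂E₂)].
|α₁ − α₂|·ΔT = 5.4×10⁻⁶ × 70 = 0.000378.
1/(A₁E₁) + 1/(A₂E₂) = 1/(2000×114×10³) + 1/(1875×121×10³) = 8.794×10⁻⁹ N⁻¹.
P = 0.000378 / 8.794×10⁻⁹ = 42990 N = 42.99 kN.
σ_{copper} = P/A₂ = 42990/1875 = 22.93 MPa, tensile.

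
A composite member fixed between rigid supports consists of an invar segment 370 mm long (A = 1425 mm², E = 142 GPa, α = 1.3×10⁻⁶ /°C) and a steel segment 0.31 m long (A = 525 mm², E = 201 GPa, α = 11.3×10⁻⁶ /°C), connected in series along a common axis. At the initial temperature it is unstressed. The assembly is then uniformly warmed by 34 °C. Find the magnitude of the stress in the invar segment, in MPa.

σ ≈ 19.9 MPa (compressive)

Free thermal expansion of the whole bar: Σ αᵢΔT Lᵢ = 1.3×10⁻⁶×34×370 + 11.3×10⁻⁶×34×310 = 0.1355 mm.
The rigid supports impose zero overall length change; the single axial force P common to all segments must satisfy P Σ Lᵢ/(AᵢEᵢ) = δ_free.
The series flexibility is Σ Lᵢ/(AᵢEᵢ) = 370/(1425×142×10³) + 310/(525×201×10³) = 4.766×10⁻⁶ mm/N.
Hence P = δ_free / Σ(L/AE) = 0.1355/4.766×10⁻⁶ = 28.42 kN (compressive).
σ_{invar} = P / A = 28420 / 1425 = 19.94 MPa.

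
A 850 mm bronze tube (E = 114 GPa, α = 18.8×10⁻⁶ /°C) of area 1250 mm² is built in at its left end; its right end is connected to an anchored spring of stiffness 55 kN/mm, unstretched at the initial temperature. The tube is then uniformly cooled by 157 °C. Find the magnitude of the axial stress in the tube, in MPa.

Free thermal contraction: δ_free = αΔT L = 18.8×10⁻⁶ × 157 × 850 = 2.509 mm.
With a force P in the spring, the elastic change of the tube is PL/(AE) and that of the spring is P/k; compatibility requires their sum to equal δ_free.
So P = δ_free / [L/(AE) + 1/k] = 2.509 / [ 850/(1250×114×10³) + 1/(55×10³) ].
P = 2.509 / 2.415×10⁻⁵ = 103900 N.
σ = P/A = 103900/1250 = 83.12 MPa.

σ ≈ 83.1 MPa (tensile)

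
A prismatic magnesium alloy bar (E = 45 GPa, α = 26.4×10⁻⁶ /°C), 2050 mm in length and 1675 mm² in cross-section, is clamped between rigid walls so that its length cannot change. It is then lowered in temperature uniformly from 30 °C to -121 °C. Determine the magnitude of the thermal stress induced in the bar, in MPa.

σ ≈ 179 MPa (tensile)

The supports are rigid, so the total axial strain is zero. The restrained thermal strain is ε = αΔT = 26.4×10⁻⁶ × 151 = 3986.4×10⁻⁶.
σ = EαΔT = 45×10³ × 26.4×10⁻⁶ × 151 = 179.4 MPa (tensile; the bar is trying to contract).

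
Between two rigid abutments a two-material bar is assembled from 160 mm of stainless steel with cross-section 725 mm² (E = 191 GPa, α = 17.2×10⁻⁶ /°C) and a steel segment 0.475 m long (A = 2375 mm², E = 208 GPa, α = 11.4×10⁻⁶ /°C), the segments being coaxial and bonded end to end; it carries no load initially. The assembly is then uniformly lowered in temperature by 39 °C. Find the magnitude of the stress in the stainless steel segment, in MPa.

With the walls removed the bar would change length by δ_free = Σ αᵢΔT Lᵢ = 17.2×10⁻⁶×39×160 + 11.4×10⁻⁶×39×475 = 0.3185 mm.
Since the ends are fixed, an axial force P builds up, equal in every segment, with P · Σ Lᵢ/(AᵢEᵢ) = δ_free.
The series flexibility is Σ Lᵢ/(AᵢEᵢ) = 160/(725×191×10³) + 475/(2375×208×10³) = 2.117×10⁻⁶ mm/N.
So P = 0.3185 / 2.117×10⁻⁶ = 150.5 kN, tensile.
σ_{stainless steel} = P / A = 150500 / 725 = 207.5 MPa.

σ ≈ 208 MPa (tensile)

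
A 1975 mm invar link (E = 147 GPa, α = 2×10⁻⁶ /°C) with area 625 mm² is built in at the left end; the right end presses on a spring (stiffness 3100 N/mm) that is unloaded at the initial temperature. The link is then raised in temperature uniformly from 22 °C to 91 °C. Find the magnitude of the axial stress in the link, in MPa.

σ ≈ 1.27 MPa (compressive)

The unrestrained thermal change is αΔT L = 2×10⁻⁶ × 69 × 1975 = 0.2726 mm.
With a force P in the spring, the elastic change of the link is PL/(AE) and that of the spring is P/k; compatibility requires their sum to equal δ_free.
So P = δ_free / [L/(AE) + 1/k] = 0.2726 / [ 1975/(625×147×10³) + 1/(3100) ].
P = 0.2726 / 0.0003441 = 792.1 N.
σ = P/A = 792.1/625 = 1.267 MPa.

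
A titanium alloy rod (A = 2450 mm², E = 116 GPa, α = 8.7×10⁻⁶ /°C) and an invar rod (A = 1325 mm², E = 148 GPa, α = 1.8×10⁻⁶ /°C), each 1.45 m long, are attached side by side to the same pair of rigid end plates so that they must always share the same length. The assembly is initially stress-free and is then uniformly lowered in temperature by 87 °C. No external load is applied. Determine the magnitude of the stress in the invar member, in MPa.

Both members must finish at the same length. With the larger α, the titanium alloy tends to over-contract; the plates restrain it, putting the titanium alloy in tension and the invar in compression. With no external load the two internal forces are equal and opposite, magnitude P.
Compatibility of the two members (thermal + elastic change equal): (α₁ − α₂)ΔT = P·[1/(A₁E₁) + 1/(A₂E₂)].
|α₁ − α₂|·ΔT = 6.9×10⁻⁶ × 87 = 0.0006003.
1/(A₁E₁) + 1/(A₂E₂) = 1/(2450×116×10³) + 1/(1325×148×10³) = 8.618×10⁻⁹ N⁻¹.
P = 0.0006003 / 8.618×10⁻⁹ = 69660 N = 69.66 kN.
σ_{invar} = P/A₂ = 69660/1325 = 52.57 MPa, compressive.

σ ≈ 52.6 MPa (compressive)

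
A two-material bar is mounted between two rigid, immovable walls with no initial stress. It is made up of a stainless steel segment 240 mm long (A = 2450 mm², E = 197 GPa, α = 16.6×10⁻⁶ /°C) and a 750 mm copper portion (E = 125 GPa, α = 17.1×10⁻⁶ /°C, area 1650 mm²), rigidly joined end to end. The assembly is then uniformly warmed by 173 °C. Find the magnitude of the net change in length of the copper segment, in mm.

|ΔL| ≈ 0.339 mm

With the walls removed the bar would change length by δ_free = Σ αᵢΔT Lᵢ = 16.6×10⁻⁶×173×240 + 17.1×10⁻⁶×173×750 = 2.908 mm.
The walls prevent any net length change, so an axial force P (same in every segment) develops. Compatibility: P · Σ Lᵢ/(AᵢEᵢ) = δ_free.
Σ Lᵢ/(AᵢEᵢ) = 240/(2450×197×10³) + 750/(1650×125×10³) = 4.134×10⁻⁶ mm/N.
P = 2.908 / 4.134×10⁻⁶ = 703500 N = 703.5 kN, compressive.
For the copper segment, free thermal change = 17.1×10⁻⁶×173×750 = 2.219 mm and elastic change from P = 703500×750/(1650×125×10³) = 2.558 mm; these oppose, so the net change is 0.339 mm (segment shortens).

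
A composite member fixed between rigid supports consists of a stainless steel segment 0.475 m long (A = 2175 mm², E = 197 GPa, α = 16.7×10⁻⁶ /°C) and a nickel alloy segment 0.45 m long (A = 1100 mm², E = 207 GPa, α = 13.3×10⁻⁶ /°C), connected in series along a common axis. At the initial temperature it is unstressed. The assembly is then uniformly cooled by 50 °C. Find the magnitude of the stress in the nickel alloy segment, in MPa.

If the supports were absent, the total length change would be Σ αᵢΔT Lᵢ = 16.7×10⁻⁶×50×475 + 13.3×10⁻⁶×50×450 = 0.6959 mm.
The walls prevent any net length change, so an axial force P (same in every segment) develops. Compatibility: P · Σ Lᵢ/(AᵢEᵢ) = δ_free.
Σ Lᵢ/(AᵢEᵢ) = 475/(2175×197×10³) + 450/(1100×207×10³) = 3.085×10⁻⁶ mm/N.
P = 0.6959 / 3.085×10⁻⁶ = 225600 N = 225.6 kN, tensile.
σ_{nickel alloy} = P / A = 225600 / 1100 = 205.1 MPa.

σ ≈ 205 MPa (tensile)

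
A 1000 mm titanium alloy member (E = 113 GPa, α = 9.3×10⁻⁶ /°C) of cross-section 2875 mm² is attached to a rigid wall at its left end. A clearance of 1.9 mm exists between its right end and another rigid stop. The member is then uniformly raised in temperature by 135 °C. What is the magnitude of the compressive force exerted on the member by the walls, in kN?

Unrestrained expansion: δ_free = αΔT L = 9.3×10⁻⁶ × 135 × 1000 = 1.256 mm.
This is smaller than the 1.9 mm clearance, so the member expands freely without reaching the stop — the stress is zero.

P ≈ 0 kN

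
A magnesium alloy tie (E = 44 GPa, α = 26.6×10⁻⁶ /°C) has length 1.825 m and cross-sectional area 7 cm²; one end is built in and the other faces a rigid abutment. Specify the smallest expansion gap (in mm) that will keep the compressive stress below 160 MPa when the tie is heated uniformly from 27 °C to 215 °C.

With no wall the tie would lengthen by αΔT L = 26.6×10⁻⁶ × 188 × 1825 = 9.126 mm.
A stress of 160 MPa corresponds to the wall pushing the tie back by σL/E = 160×1825/(44×10³) = 6.636 mm.
The gap must absorb the remainder: g_min = 9.126 − 6.636 = 2.49 mm.

g ≈ 2.49 mm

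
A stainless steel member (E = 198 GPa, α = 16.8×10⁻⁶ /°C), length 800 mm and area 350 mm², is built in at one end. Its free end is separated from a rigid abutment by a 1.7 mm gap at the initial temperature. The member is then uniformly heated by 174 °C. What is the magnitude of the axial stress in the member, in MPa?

If the wall were absent the member would grow by αΔT L = 16.8×10⁻⁶ × 174 × 800 = 2.339 mm.
The gap closes (δ_free > 1.7 mm) and the wall then resists a further 2.339 − 1.7 = 0.6386 mm of expansion.
Compatibility: PL/(AE) = 0.6386 mm, so σ = P/A = E × (0.6386/800) = 158 MPa.

σ ≈ 158 MPa (compressive)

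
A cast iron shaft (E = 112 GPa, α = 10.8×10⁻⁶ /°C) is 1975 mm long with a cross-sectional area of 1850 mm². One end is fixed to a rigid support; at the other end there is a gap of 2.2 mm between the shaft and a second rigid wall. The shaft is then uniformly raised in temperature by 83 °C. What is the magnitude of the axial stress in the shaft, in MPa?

σ ≈ 0 MPa

Unrestrained expansion: δ_free = αΔT L = 10.8×10⁻⁶ × 83 × 1975 = 1.77 mm.
Since δ_free = 1.77 mm is less than the 2.2 mm gap, the shaft never touches the wall. No axial force develops.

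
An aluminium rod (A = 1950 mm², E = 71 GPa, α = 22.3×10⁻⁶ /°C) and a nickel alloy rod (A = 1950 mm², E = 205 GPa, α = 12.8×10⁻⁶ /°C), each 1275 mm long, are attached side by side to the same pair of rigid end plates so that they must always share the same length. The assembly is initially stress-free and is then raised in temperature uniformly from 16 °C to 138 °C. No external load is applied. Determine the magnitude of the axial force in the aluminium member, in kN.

Equilibrium of a rigid end plate with no external load gives equal and opposite internal forces ±P in the two members. Since α_{aluminium} > α_{nickel alloy}, heating drives the aluminium into compression and the nickel alloy into tension.
Setting the final lengths equal and cancelling L: (α₁ − α₂)ΔT = P/(A₁E₁) + P/(A₂E₂).
|α₁ − α₂|·ΔT = 9.5×10⁻⁶ × 122 = 0.001159.
1/(A₁E₁) + 1/(A₂E₂) = 1/(1950×71×10³) + 1/(1950×205×10³) = 9.724×10⁻⁹ N⁻¹.
P = 0.001159 / 9.724×10⁻⁹ = 119200 N = 119.2 kN.

P ≈ 119 kN (compressive in the aluminium)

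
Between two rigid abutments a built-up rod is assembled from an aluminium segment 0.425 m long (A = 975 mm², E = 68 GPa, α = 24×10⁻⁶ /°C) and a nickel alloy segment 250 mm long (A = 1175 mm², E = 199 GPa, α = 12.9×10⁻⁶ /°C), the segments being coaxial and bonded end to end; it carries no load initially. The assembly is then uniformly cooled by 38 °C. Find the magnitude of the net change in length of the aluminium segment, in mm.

If the supports were absent, the total length change would be Σ αᵢΔT Lᵢ = 24×10⁻⁶×38×425 + 12.9×10⁻⁶×38×250 = 0.5101 mm.
The walls prevent any net length change, so an axial force P (same in every segment) develops. Compatibility: P · Σ Lᵢ/(AᵢEᵢ) = δ_free.
Σ Lᵢ/(AᵢEᵢ) = 425/(975×68×10³) + 250/(1175×199×10³) = 7.479×10⁻⁶ mm/N.
So P = 0.5101 / 7.479×10⁻⁶ = 68.21 kN, tensile.
For the aluminium segment, free thermal change = 24×10⁻⁶×38×425 = 0.3876 mm and elastic change from P = 68210×425/(975×68×10³) = 0.4372 mm; these oppose, so the net change is 0.0496 mm (segment lengthens).

|ΔL| ≈ 0.0496 mm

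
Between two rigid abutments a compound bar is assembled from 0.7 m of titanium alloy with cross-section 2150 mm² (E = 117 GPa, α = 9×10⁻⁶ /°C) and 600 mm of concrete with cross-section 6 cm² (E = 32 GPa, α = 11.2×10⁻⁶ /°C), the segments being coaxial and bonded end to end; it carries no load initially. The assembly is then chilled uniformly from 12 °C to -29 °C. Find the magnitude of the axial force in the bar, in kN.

P ≈ 15.7 kN (tensile)

Free thermal contraction of the whole bar: Σ αᵢΔT Lᵢ = 9×10⁻⁶×41×700 + 11.2×10⁻⁶×41×600 = 0.5338 mm.
The rigid supports impose zero overall length change; the single axial force P common to all segments must satisfy P Σ Lᵢ/(AᵢEᵢ) = δ_free.
The series flexibility is Σ Lᵢ/(AᵢEᵢ) = 700/(2150×117×10³) + 600/(600×32×10³) = 3.403×10⁻⁵ mm/N.
So P = 0.5338 / 3.403×10⁻⁵ = 15.69 kN, tensile.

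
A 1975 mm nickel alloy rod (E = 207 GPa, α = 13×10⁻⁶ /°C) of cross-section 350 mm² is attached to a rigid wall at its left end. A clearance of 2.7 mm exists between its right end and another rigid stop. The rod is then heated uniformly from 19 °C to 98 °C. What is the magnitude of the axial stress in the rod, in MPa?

Unrestrained expansion: δ_free = αΔT L = 13×10⁻⁶ × 79 × 1975 = 2.028 mm.
Since δ_free = 2.03 mm is less than the 2.7 mm gap, the rod never touches the wall. No axial force develops.

σ ≈ 0 MPa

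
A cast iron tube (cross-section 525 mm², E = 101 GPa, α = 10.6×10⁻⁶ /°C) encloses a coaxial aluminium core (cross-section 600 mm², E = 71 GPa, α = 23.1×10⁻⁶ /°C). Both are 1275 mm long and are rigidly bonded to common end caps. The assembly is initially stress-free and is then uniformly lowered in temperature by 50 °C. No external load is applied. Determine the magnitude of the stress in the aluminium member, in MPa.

σ ≈ 24.6 MPa (tensile)

Equilibrium of a rigid end plate with no external load gives equal and opposite internal forces ±P in the two members. Since α_{aluminium} > α_{cast iron}, cooling drives the aluminium into tension and the cast iron into compression.
Compatibility of the two members (thermal + elastic change equal): (α₁ − α₂)ΔT = P·[1/(A₁E₁) + 1/(A₂E₂)].
|α₁ − α₂|·ΔT = 12.5×10⁻⁶ × 50 = 0.000625.
1/(A₁E₁) + 1/(A₂E₂) = 1/(525×101×10³) + 1/(600×71×10³) = 4.233×10⁻⁸ N⁻¹.
P = 0.000625 / 4.233×10⁻⁸ = 14760 N = 14.76 kN.
σ_{aluminium} = P/A₂ = 14760/600 = 24.61 MPa, tensile.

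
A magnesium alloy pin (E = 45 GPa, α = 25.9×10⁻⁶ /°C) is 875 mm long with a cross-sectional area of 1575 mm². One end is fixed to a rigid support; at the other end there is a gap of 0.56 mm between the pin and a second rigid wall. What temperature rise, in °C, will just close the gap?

Contact occurs when the free expansion equals the gap: αΔT L = 0.56 mm.
So ΔT = g/(αL) = 0.56/(25.9×10⁻⁶ × 875) = 24.71 °C.

ΔT ≈ 24.7 °C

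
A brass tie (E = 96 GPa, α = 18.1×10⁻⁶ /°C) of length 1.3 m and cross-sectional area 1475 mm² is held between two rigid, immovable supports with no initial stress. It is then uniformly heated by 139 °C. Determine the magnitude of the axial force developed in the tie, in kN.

Full restraint means ε = 0, so the stress is σ = EαΔT = 96×10³ × 18.1×10⁻⁶ × 139 = 241.5 MPa.
Then P = σA = 241.5 × 1475 mm² = 356.3 kN, compressive.

P ≈ 356 kN (compressive)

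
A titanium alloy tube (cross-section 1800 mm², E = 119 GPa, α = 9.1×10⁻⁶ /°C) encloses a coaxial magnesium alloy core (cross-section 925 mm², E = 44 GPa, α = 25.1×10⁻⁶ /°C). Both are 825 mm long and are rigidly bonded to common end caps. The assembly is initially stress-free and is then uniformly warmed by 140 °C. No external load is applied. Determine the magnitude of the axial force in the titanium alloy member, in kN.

P ≈ 76.6 kN (tensile in the titanium alloy)

Equilibrium of a rigid end plate with no external load gives equal and opposite internal forces ±P in the two members. Since α_{magnesium alloy} > α_{titanium alloy}, heating drives the magnesium alloy into compression and the titanium alloy into tension.
Setting the final lengths equal and cancelling L: (α₁ − α₂)ΔT = P/(A₁E₁) + P/(A₂E₂).
|α₁ − α₂|·ΔT = 16×10⁻⁶ × 140 = 0.00224.
1/(A₁E₁) + 1/(A₂E₂) = 1/(1800×119×10³) + 1/(925×44×10³) = 2.924×10⁻⁸ N⁻¹.
So P = 0.00224 / 2.924×10⁻⁸ = 76.61 kN.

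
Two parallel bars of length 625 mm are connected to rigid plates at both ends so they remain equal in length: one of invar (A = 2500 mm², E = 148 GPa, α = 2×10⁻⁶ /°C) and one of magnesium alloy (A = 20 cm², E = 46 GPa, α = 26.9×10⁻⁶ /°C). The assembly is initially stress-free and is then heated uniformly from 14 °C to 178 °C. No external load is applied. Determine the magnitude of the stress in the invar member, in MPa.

Equilibrium of a rigid end plate with no external load gives equal and opposite internal forces ±P in the two members. Since α_{magnesium alloy} > α_{invar}, heating drives the magnesium alloy into compression and the invar into tension.
Equating the net (thermal + elastic) strains gives |α₁ − α₂|·ΔT = P·[1/(A₁E₁) + 1/(A₂E₂)].
|α₁ − α₂|·ΔT = 24.9×10⁻⁶ × 164 = 0.004084.
1/(A₁E₁) + 1/(A₂E₂) = 1/(2500×148×10³) + 1/(2000×46×10³) = 1.357×10⁻⁸ N⁻¹.
So P = 0.004084 / 1.357×10⁻⁸ = 300.9 kN.
σ_{invar} = P/A₁ = 300900/2500 = 120.4 MPa, tensile.

σ ≈ 120 MPa (tensile)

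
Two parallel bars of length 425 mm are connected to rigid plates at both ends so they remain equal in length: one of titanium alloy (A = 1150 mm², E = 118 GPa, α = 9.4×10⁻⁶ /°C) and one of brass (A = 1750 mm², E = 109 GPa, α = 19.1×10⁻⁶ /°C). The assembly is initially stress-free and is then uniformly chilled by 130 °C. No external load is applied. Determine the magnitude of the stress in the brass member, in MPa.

σ ≈ 57.1 MPa (tensile)

Both members must finish at the same length. With the larger α, the brass tends to over-contract; the plates restrain it, putting the brass in tension and the titanium alloy in compression. With no external load the two internal forces are equal and opposite, magnitude P.
Setting the final lengths equal and cancelling L: (α₁ − α₂)ΔT = P/(A₁E₁) + P/(A₂E₂).
|α₁ − α₂|·ΔT = 9.7×10⁻⁶ × 130 = 0.001261.
1/(A₁E₁) + 1/(A₂E₂) = 1/(1150×118×10³) + 1/(1750×109×10³) = 1.261×10⁻⁸ N⁻¹.
P = 0.001261 / 1.261×10⁻⁸ = 99990 N = 99.99 kN.
σ_{brass} = P/A₂ = 99990/1750 = 57.14 MPa, tensile.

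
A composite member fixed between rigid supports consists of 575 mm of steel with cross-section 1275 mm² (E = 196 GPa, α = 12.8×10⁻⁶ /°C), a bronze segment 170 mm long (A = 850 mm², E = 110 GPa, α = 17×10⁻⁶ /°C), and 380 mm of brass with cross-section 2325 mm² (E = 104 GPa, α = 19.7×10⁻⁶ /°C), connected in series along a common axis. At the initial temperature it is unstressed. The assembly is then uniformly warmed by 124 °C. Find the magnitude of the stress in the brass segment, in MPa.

σ ≈ 166 MPa (compressive)

Free thermal expansion of the whole bar: Σ αᵢΔT Lᵢ = 12.8×10⁻⁶×124×575 + 17×10⁻⁶×124×170 + 19.7×10⁻⁶×124×380 = 2.199 mm.
The walls prevent any net length change, so an axial force P (same in every segment) develops. Compatibility: P · Σ Lᵢ/(AᵢEᵢ) = δ_free.
The series flexibility is Σ Lᵢ/(AᵢEᵢ) = 575/(1275×196×10³) + 170/(850×110×10³) + 380/(2325×104×10³) = 5.691×10⁻⁶ mm/N.
Hence P = δ_free / Σ(L/AE) = 2.199/5.691×10⁻⁶ = 386.5 kN (compressive).
σ_{brass} = P / A = 386500 / 2325 = 166.2 MPa.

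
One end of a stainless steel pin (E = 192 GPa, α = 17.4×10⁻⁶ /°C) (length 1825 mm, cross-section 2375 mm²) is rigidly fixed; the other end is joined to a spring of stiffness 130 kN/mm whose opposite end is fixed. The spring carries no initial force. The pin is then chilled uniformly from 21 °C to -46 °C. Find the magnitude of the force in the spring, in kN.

P ≈ 182 kN

Free thermal contraction: δ_free = αΔT L = 17.4×10⁻⁶ × 67 × 1825 = 2.128 mm.
With a force P in the spring, the elastic change of the pin is PL/(AE) and that of the spring is P/k; compatibility requires their sum to equal δ_free.
P [ L/(AE) + 1/k ] = δ_free → P [ 1825/(2375×192×10³) + 1/(130×10³) ] = 2.128.
P = 2.128 / 1.169×10⁻⁵ = 181900 N.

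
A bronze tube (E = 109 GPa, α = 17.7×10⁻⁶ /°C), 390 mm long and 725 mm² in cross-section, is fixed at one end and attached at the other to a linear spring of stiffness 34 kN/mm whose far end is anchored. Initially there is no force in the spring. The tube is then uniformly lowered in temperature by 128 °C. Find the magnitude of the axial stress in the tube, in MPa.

σ ≈ 35.5 MPa (tensile)

The unrestrained thermal change is αΔT L = 17.7×10⁻⁶ × 128 × 390 = 0.8836 mm.
With a force P in the spring, the elastic change of the tube is PL/(AE) and that of the spring is P/k; compatibility requires their sum to equal δ_free.
So P = δ_free / [L/(AE) + 1/k] = 0.8836 / [ 390/(725×109×10³) + 1/(34×10³) ].
P = 0.8836 / 3.435×10⁻⁵ = 25730 N.
σ = P/A = 25730/725 = 35.48 MPa.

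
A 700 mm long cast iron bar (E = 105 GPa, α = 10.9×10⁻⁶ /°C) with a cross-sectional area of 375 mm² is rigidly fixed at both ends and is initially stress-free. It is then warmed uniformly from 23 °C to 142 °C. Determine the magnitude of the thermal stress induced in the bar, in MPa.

The supports are rigid, so the total axial strain is zero. The restrained thermal strain is ε = αΔT = 10.9×10⁻⁶ × 119 = 1297.1×10⁻⁶.
σ = EαΔT = 105×10³ × 10.9×10⁻⁶ × 119 = 136.2 MPa (compressive; the bar is trying to expand).

σ ≈ 136 MPa (compressive)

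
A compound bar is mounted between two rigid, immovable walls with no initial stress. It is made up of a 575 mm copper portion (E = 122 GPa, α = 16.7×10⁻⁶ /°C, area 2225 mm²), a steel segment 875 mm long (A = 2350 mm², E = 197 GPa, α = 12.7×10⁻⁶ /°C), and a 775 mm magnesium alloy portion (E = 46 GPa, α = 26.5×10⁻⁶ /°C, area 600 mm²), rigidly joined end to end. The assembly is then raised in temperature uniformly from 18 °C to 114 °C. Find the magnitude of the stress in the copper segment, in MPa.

With the walls removed the bar would change length by δ_free = Σ αᵢΔT Lᵢ = 16.7×10⁻⁶×96×575 + 12.7×10⁻⁶×96×875 + 26.5×10⁻⁶×96×775 = 3.96 mm.
Since the ends are fixed, an axial force P builds up, equal in every segment, with P · Σ Lᵢ/(AᵢEᵢ) = δ_free.
Σ Lᵢ/(AᵢEᵢ) = 575/(2225×122×10³) + 875/(2350×197×10³) + 775/(600×46×10³) = 3.209×10⁻⁵ mm/N.
P = 3.96 / 3.209×10⁻⁵ = 123400 N = 123.4 kN, compressive.
σ_{copper} = P / A = 123400 / 2225 = 55.47 MPa.

σ ≈ 55.5 MPa (compressive)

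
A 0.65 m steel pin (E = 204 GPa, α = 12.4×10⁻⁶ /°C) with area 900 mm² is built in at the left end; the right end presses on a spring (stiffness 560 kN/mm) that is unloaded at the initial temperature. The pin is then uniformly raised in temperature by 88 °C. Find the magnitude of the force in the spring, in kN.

P ≈ 133 kN

Free thermal expansion: δ_free = αΔT L = 12.4×10⁻⁶ × 88 × 650 = 0.7093 mm.
Let P be the compressive force at the spring. The pin shortens elastically by PL/(AE) and the spring compresses by P/k; together these equal δ_free.
So P = δ_free / [L/(AE) + 1/k] = 0.7093 / [ 650/(900×204×10³) + 1/(560×10³) ].
P = 0.7093 / 5.326×10⁻⁶ = 133200 N.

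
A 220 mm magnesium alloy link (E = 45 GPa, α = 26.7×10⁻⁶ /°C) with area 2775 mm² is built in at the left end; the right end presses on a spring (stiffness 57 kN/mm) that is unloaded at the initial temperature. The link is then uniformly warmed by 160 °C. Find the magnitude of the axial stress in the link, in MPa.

σ ≈ 17.5 MPa (compressive)

If the spring were absent the link would lengthen by αΔT L = 26.7×10⁻⁶ × 160 × 220 = 0.9398 mm.
With a force P in the spring, the elastic change of the link is PL/(AE) and that of the spring is P/k; compatibility requires their sum to equal δ_free.
So P = δ_free / [L/(AE) + 1/k] = 0.9398 / [ 220/(2775×45×10³) + 1/(57×10³) ].
P = 0.9398 / 1.931×10⁻⁵ = 48680 N.
σ = P/A = 48680/2775 = 17.54 MPa.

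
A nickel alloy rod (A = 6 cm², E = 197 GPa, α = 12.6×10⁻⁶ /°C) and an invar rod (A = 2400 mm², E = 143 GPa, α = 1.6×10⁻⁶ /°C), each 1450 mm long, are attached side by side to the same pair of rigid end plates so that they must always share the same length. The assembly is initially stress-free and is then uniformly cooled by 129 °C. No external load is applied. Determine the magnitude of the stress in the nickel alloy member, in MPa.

Equilibrium of a rigid end plate with no external load gives equal and opposite internal forces ±P in the two members. Since α_{nickel alloy} > α_{invar}, cooling drives the nickel alloy into tension and the invar into compression.
Equating the net (thermal + elastic) strains gives |α₁ − α₂|·ΔT = P·[1/(A₁E₁) + 1/(A₂E₂)].
|α₁ − α₂|·ΔT = 11×10⁻⁶ × 129 = 0.001419.
1/(A₁E₁) + 1/(A₂E₂) = 1/(600×197×10³) + 1/(2400×143×10³) = 1.137×10⁻⁸ N⁻¹.
P = 0.001419 / 1.137×10⁻⁸ = 124800 N = 124.8 kN.
σ_{nickel alloy} = P/A₁ = 124800/600 = 207.9 MPa, tensile.

σ ≈ 208 MPa (tensile)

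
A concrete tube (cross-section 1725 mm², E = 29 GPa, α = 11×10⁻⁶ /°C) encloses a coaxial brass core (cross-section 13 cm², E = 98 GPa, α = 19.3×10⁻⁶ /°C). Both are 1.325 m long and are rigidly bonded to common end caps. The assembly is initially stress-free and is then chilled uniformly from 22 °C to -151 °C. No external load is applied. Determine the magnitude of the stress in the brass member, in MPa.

σ ≈ 39.7 MPa (tensile)

Equilibrium of a rigid end plate with no external load gives equal and opposite internal forces ±P in the two members. Since α_{brass} > α_{concrete}, cooling drives the brass into tension and the concrete into compression.
Setting the final lengths equal and cancelling L: (α₁ − α₂)ΔT = P/(A₁E₁) + P/(A₂E₂).
|α₁ − α₂|·ΔT = 8.3×10⁻⁶ × 173 = 0.001436.
1/(A₁E₁) + 1/(A₂E₂) = 1/(1725×29×10³) + 1/(1300×98×10³) = 2.784×10⁻⁸ N⁻¹.
So P = 0.001436 / 2.784×10⁻⁸ = 51.58 kN.
σ_{brass} = P/A₂ = 51580/1300 = 39.68 MPa, tensile.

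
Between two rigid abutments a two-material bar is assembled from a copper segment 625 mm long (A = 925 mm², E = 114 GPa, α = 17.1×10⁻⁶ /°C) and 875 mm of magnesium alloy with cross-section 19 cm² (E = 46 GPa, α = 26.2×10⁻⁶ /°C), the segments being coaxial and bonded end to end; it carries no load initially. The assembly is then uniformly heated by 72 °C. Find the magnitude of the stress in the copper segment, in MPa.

σ ≈ 164 MPa (compressive)

Free thermal expansion of the whole bar: Σ αᵢΔT Lᵢ = 17.1×10⁻⁶×72×625 + 26.2×10⁻⁶×72×875 = 2.42 mm.
Since the ends are fixed, an axial force P builds up, equal in every segment, with P · Σ Lᵢ/(AᵢEᵢ) = δ_free.
The series flexibility is Σ Lᵢ/(AᵢEᵢ) = 625/(925×114×10³) + 875/(1900×46×10³) = 1.594×10⁻⁵ mm/N.
So P = 2.42 / 1.594×10⁻⁵ = 151.8 kN, compressive.
σ_{copper} = P / A = 151800 / 925 = 164.2 MPa.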